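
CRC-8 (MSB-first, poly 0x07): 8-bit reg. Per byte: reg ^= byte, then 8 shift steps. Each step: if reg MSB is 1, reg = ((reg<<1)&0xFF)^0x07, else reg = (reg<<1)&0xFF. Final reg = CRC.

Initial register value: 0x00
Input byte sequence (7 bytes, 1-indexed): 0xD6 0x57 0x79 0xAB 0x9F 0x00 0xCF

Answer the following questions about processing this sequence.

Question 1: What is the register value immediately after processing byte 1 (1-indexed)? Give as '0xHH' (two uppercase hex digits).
Answer: 0x2C

Derivation:
After byte 1 (0xD6): reg=0x2C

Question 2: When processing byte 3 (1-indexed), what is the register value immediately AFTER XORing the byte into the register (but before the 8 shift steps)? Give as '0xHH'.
Answer: 0x1F

Derivation:
Register before byte 3: 0x66
Byte 3: 0x79
0x66 XOR 0x79 = 0x1F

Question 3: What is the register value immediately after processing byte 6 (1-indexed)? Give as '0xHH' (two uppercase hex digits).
After byte 1 (0xD6): reg=0x2C
After byte 2 (0x57): reg=0x66
After byte 3 (0x79): reg=0x5D
After byte 4 (0xAB): reg=0xCC
After byte 5 (0x9F): reg=0xBE
After byte 6 (0x00): reg=0x33

Answer: 0x33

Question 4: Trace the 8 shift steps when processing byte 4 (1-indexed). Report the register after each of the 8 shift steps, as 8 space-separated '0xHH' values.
Answer: 0xEB 0xD1 0xA5 0x4D 0x9A 0x33 0x66 0xCC

Derivation:
After byte 1 (0xD6): reg=0x2C
After byte 2 (0x57): reg=0x66
After byte 3 (0x79): reg=0x5D
Register before byte 4: 0x5D
After XOR with byte 0xAB: 0xF6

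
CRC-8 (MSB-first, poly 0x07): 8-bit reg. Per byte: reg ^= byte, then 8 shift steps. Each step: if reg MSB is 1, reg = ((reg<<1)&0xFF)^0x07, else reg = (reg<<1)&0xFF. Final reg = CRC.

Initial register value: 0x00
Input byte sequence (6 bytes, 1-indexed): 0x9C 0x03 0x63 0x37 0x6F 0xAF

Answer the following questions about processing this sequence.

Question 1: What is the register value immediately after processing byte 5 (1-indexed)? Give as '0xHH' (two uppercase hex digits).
After byte 1 (0x9C): reg=0xDD
After byte 2 (0x03): reg=0x14
After byte 3 (0x63): reg=0x42
After byte 4 (0x37): reg=0x4C
After byte 5 (0x6F): reg=0xE9

Answer: 0xE9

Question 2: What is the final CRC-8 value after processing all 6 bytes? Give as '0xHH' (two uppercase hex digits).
Answer: 0xD5

Derivation:
After byte 1 (0x9C): reg=0xDD
After byte 2 (0x03): reg=0x14
After byte 3 (0x63): reg=0x42
After byte 4 (0x37): reg=0x4C
After byte 5 (0x6F): reg=0xE9
After byte 6 (0xAF): reg=0xD5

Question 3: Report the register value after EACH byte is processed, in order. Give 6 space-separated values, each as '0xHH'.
0xDD 0x14 0x42 0x4C 0xE9 0xD5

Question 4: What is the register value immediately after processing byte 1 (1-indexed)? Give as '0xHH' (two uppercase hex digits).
Answer: 0xDD

Derivation:
After byte 1 (0x9C): reg=0xDD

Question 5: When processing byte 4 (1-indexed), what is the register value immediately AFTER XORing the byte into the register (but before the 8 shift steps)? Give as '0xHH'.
Answer: 0x75

Derivation:
Register before byte 4: 0x42
Byte 4: 0x37
0x42 XOR 0x37 = 0x75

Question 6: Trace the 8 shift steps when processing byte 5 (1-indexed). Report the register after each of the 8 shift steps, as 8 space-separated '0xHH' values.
Answer: 0x46 0x8C 0x1F 0x3E 0x7C 0xF8 0xF7 0xE9

Derivation:
After byte 1 (0x9C): reg=0xDD
After byte 2 (0x03): reg=0x14
After byte 3 (0x63): reg=0x42
After byte 4 (0x37): reg=0x4C
Register before byte 5: 0x4C
After XOR with byte 0x6F: 0x23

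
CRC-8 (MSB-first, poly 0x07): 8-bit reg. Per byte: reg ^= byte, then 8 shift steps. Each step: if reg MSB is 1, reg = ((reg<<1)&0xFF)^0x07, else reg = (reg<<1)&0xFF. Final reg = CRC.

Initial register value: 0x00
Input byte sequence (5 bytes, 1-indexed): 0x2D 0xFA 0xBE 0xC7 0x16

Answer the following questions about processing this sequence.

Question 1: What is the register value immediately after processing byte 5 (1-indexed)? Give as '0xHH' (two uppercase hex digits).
Answer: 0x2D

Derivation:
After byte 1 (0x2D): reg=0xC3
After byte 2 (0xFA): reg=0xAF
After byte 3 (0xBE): reg=0x77
After byte 4 (0xC7): reg=0x19
After byte 5 (0x16): reg=0x2D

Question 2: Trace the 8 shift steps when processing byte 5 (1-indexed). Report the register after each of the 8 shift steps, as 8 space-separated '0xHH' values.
Answer: 0x1E 0x3C 0x78 0xF0 0xE7 0xC9 0x95 0x2D

Derivation:
After byte 1 (0x2D): reg=0xC3
After byte 2 (0xFA): reg=0xAF
After byte 3 (0xBE): reg=0x77
After byte 4 (0xC7): reg=0x19
Register before byte 5: 0x19
After XOR with byte 0x16: 0x0F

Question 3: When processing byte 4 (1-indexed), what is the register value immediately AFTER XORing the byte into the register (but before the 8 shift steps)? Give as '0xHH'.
Register before byte 4: 0x77
Byte 4: 0xC7
0x77 XOR 0xC7 = 0xB0

Answer: 0xB0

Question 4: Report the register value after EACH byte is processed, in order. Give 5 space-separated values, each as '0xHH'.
0xC3 0xAF 0x77 0x19 0x2D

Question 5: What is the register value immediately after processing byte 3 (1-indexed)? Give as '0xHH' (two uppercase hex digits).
After byte 1 (0x2D): reg=0xC3
After byte 2 (0xFA): reg=0xAF
After byte 3 (0xBE): reg=0x77

Answer: 0x77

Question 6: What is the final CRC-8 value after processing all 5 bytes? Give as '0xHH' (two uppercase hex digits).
Answer: 0x2D

Derivation:
After byte 1 (0x2D): reg=0xC3
After byte 2 (0xFA): reg=0xAF
After byte 3 (0xBE): reg=0x77
After byte 4 (0xC7): reg=0x19
After byte 5 (0x16): reg=0x2D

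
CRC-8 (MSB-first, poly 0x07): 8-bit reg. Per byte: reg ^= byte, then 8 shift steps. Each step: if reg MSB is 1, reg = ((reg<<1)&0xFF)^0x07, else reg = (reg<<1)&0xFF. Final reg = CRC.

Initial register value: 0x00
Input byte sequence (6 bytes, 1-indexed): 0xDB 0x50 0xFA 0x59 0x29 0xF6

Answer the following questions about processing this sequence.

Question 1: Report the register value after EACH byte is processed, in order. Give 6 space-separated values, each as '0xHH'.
0x0F 0x9A 0x27 0x7D 0xAB 0x94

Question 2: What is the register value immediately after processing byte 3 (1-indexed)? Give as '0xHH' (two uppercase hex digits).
Answer: 0x27

Derivation:
After byte 1 (0xDB): reg=0x0F
After byte 2 (0x50): reg=0x9A
After byte 3 (0xFA): reg=0x27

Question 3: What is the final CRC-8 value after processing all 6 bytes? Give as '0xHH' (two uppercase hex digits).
After byte 1 (0xDB): reg=0x0F
After byte 2 (0x50): reg=0x9A
After byte 3 (0xFA): reg=0x27
After byte 4 (0x59): reg=0x7D
After byte 5 (0x29): reg=0xAB
After byte 6 (0xF6): reg=0x94

Answer: 0x94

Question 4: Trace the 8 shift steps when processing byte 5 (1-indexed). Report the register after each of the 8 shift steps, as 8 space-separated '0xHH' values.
Answer: 0xA8 0x57 0xAE 0x5B 0xB6 0x6B 0xD6 0xAB

Derivation:
After byte 1 (0xDB): reg=0x0F
After byte 2 (0x50): reg=0x9A
After byte 3 (0xFA): reg=0x27
After byte 4 (0x59): reg=0x7D
Register before byte 5: 0x7D
After XOR with byte 0x29: 0x54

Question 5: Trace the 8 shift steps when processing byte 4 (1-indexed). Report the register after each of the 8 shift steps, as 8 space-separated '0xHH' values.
After byte 1 (0xDB): reg=0x0F
After byte 2 (0x50): reg=0x9A
After byte 3 (0xFA): reg=0x27
Register before byte 4: 0x27
After XOR with byte 0x59: 0x7E

Answer: 0xFC 0xFF 0xF9 0xF5 0xED 0xDD 0xBD 0x7D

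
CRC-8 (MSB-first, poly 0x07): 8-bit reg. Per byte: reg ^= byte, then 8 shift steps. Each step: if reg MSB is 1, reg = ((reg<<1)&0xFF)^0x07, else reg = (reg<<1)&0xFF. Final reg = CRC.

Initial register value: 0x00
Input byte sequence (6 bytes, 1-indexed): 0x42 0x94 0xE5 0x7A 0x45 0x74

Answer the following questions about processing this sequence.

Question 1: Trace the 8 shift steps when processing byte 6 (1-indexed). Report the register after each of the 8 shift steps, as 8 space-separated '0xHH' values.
After byte 1 (0x42): reg=0xC9
After byte 2 (0x94): reg=0x94
After byte 3 (0xE5): reg=0x50
After byte 4 (0x7A): reg=0xD6
After byte 5 (0x45): reg=0xF0
Register before byte 6: 0xF0
After XOR with byte 0x74: 0x84

Answer: 0x0F 0x1E 0x3C 0x78 0xF0 0xE7 0xC9 0x95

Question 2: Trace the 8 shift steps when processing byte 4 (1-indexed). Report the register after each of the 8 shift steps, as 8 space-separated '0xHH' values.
Answer: 0x54 0xA8 0x57 0xAE 0x5B 0xB6 0x6B 0xD6

Derivation:
After byte 1 (0x42): reg=0xC9
After byte 2 (0x94): reg=0x94
After byte 3 (0xE5): reg=0x50
Register before byte 4: 0x50
After XOR with byte 0x7A: 0x2A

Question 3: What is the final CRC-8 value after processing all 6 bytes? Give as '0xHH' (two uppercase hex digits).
After byte 1 (0x42): reg=0xC9
After byte 2 (0x94): reg=0x94
After byte 3 (0xE5): reg=0x50
After byte 4 (0x7A): reg=0xD6
After byte 5 (0x45): reg=0xF0
After byte 6 (0x74): reg=0x95

Answer: 0x95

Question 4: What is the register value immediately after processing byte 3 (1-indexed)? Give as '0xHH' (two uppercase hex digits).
Answer: 0x50

Derivation:
After byte 1 (0x42): reg=0xC9
After byte 2 (0x94): reg=0x94
After byte 3 (0xE5): reg=0x50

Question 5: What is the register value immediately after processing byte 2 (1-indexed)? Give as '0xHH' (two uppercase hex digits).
After byte 1 (0x42): reg=0xC9
After byte 2 (0x94): reg=0x94

Answer: 0x94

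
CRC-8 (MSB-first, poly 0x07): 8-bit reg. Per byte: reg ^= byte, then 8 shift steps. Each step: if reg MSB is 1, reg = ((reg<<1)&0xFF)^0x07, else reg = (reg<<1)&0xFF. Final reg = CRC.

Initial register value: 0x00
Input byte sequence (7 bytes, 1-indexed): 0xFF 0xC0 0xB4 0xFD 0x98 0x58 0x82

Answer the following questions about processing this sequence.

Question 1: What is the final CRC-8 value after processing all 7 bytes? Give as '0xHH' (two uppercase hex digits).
Answer: 0xB6

Derivation:
After byte 1 (0xFF): reg=0xF3
After byte 2 (0xC0): reg=0x99
After byte 3 (0xB4): reg=0xC3
After byte 4 (0xFD): reg=0xBA
After byte 5 (0x98): reg=0xEE
After byte 6 (0x58): reg=0x0B
After byte 7 (0x82): reg=0xB6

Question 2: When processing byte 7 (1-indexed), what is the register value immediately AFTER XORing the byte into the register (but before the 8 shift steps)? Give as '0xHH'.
Answer: 0x89

Derivation:
Register before byte 7: 0x0B
Byte 7: 0x82
0x0B XOR 0x82 = 0x89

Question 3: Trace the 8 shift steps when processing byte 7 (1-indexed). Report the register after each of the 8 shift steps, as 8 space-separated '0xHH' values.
Answer: 0x15 0x2A 0x54 0xA8 0x57 0xAE 0x5B 0xB6

Derivation:
After byte 1 (0xFF): reg=0xF3
After byte 2 (0xC0): reg=0x99
After byte 3 (0xB4): reg=0xC3
After byte 4 (0xFD): reg=0xBA
After byte 5 (0x98): reg=0xEE
After byte 6 (0x58): reg=0x0B
Register before byte 7: 0x0B
After XOR with byte 0x82: 0x89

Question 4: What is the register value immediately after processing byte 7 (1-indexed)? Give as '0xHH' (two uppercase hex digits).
Answer: 0xB6

Derivation:
After byte 1 (0xFF): reg=0xF3
After byte 2 (0xC0): reg=0x99
After byte 3 (0xB4): reg=0xC3
After byte 4 (0xFD): reg=0xBA
After byte 5 (0x98): reg=0xEE
After byte 6 (0x58): reg=0x0B
After byte 7 (0x82): reg=0xB6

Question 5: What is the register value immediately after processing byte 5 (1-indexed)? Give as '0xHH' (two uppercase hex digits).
Answer: 0xEE

Derivation:
After byte 1 (0xFF): reg=0xF3
After byte 2 (0xC0): reg=0x99
After byte 3 (0xB4): reg=0xC3
After byte 4 (0xFD): reg=0xBA
After byte 5 (0x98): reg=0xEE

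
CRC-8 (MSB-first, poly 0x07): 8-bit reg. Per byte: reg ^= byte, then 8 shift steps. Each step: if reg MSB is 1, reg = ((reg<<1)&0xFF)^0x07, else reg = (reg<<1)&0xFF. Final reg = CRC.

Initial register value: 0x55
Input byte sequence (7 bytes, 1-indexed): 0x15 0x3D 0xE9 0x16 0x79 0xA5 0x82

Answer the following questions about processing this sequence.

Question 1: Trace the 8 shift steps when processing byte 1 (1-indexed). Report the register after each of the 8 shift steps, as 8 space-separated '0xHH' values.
Register before byte 1: 0x55
After XOR with byte 0x15: 0x40

Answer: 0x80 0x07 0x0E 0x1C 0x38 0x70 0xE0 0xC7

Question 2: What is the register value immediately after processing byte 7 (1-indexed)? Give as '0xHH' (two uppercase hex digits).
After byte 1 (0x15): reg=0xC7
After byte 2 (0x3D): reg=0xE8
After byte 3 (0xE9): reg=0x07
After byte 4 (0x16): reg=0x77
After byte 5 (0x79): reg=0x2A
After byte 6 (0xA5): reg=0xA4
After byte 7 (0x82): reg=0xF2

Answer: 0xF2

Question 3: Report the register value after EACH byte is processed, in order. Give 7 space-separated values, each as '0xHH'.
0xC7 0xE8 0x07 0x77 0x2A 0xA4 0xF2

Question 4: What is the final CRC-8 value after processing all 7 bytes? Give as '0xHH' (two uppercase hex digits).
Answer: 0xF2

Derivation:
After byte 1 (0x15): reg=0xC7
After byte 2 (0x3D): reg=0xE8
After byte 3 (0xE9): reg=0x07
After byte 4 (0x16): reg=0x77
After byte 5 (0x79): reg=0x2A
After byte 6 (0xA5): reg=0xA4
After byte 7 (0x82): reg=0xF2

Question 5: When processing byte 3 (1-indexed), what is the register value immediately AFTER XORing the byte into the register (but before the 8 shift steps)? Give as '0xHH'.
Register before byte 3: 0xE8
Byte 3: 0xE9
0xE8 XOR 0xE9 = 0x01

Answer: 0x01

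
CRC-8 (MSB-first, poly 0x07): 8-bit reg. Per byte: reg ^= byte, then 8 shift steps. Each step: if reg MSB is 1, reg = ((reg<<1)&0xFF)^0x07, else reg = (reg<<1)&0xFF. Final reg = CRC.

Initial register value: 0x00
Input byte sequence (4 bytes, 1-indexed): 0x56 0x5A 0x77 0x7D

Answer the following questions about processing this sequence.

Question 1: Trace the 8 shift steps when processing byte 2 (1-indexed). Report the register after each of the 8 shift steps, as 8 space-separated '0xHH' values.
After byte 1 (0x56): reg=0xA5
Register before byte 2: 0xA5
After XOR with byte 0x5A: 0xFF

Answer: 0xF9 0xF5 0xED 0xDD 0xBD 0x7D 0xFA 0xF3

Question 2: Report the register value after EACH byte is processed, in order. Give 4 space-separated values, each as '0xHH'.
0xA5 0xF3 0x95 0x96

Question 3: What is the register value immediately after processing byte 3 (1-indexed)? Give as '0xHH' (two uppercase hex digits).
After byte 1 (0x56): reg=0xA5
After byte 2 (0x5A): reg=0xF3
After byte 3 (0x77): reg=0x95

Answer: 0x95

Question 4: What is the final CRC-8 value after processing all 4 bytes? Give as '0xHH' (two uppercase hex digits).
Answer: 0x96

Derivation:
After byte 1 (0x56): reg=0xA5
After byte 2 (0x5A): reg=0xF3
After byte 3 (0x77): reg=0x95
After byte 4 (0x7D): reg=0x96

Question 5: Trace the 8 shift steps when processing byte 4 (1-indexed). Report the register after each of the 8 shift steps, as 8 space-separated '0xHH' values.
After byte 1 (0x56): reg=0xA5
After byte 2 (0x5A): reg=0xF3
After byte 3 (0x77): reg=0x95
Register before byte 4: 0x95
After XOR with byte 0x7D: 0xE8

Answer: 0xD7 0xA9 0x55 0xAA 0x53 0xA6 0x4B 0x96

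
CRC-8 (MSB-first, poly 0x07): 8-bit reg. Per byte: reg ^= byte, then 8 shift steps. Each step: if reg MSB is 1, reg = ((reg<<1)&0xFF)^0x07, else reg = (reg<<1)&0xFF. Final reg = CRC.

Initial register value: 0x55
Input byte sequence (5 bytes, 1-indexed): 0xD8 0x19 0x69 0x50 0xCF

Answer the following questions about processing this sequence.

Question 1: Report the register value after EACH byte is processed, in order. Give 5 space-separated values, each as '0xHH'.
0xAA 0x10 0x68 0xA8 0x32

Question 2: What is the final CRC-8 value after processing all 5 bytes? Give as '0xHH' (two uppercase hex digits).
After byte 1 (0xD8): reg=0xAA
After byte 2 (0x19): reg=0x10
After byte 3 (0x69): reg=0x68
After byte 4 (0x50): reg=0xA8
After byte 5 (0xCF): reg=0x32

Answer: 0x32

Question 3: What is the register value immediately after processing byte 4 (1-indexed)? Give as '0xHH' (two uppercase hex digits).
After byte 1 (0xD8): reg=0xAA
After byte 2 (0x19): reg=0x10
After byte 3 (0x69): reg=0x68
After byte 4 (0x50): reg=0xA8

Answer: 0xA8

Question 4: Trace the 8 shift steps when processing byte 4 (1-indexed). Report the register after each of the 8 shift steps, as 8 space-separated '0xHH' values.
After byte 1 (0xD8): reg=0xAA
After byte 2 (0x19): reg=0x10
After byte 3 (0x69): reg=0x68
Register before byte 4: 0x68
After XOR with byte 0x50: 0x38

Answer: 0x70 0xE0 0xC7 0x89 0x15 0x2A 0x54 0xA8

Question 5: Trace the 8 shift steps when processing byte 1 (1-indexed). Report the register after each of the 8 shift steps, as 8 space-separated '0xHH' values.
Register before byte 1: 0x55
After XOR with byte 0xD8: 0x8D

Answer: 0x1D 0x3A 0x74 0xE8 0xD7 0xA9 0x55 0xAA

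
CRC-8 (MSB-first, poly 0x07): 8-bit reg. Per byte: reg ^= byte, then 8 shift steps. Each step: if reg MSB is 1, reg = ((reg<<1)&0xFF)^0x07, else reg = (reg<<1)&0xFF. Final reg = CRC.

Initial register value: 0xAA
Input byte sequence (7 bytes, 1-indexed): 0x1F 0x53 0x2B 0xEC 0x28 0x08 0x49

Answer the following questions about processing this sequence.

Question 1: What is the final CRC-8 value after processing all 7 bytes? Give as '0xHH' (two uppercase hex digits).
After byte 1 (0x1F): reg=0x02
After byte 2 (0x53): reg=0xB0
After byte 3 (0x2B): reg=0xC8
After byte 4 (0xEC): reg=0xFC
After byte 5 (0x28): reg=0x22
After byte 6 (0x08): reg=0xD6
After byte 7 (0x49): reg=0xD4

Answer: 0xD4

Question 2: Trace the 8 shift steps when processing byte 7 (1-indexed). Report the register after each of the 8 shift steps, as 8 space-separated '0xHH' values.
Answer: 0x39 0x72 0xE4 0xCF 0x99 0x35 0x6A 0xD4

Derivation:
After byte 1 (0x1F): reg=0x02
After byte 2 (0x53): reg=0xB0
After byte 3 (0x2B): reg=0xC8
After byte 4 (0xEC): reg=0xFC
After byte 5 (0x28): reg=0x22
After byte 6 (0x08): reg=0xD6
Register before byte 7: 0xD6
After XOR with byte 0x49: 0x9F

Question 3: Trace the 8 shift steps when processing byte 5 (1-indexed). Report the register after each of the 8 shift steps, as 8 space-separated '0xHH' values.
Answer: 0xAF 0x59 0xB2 0x63 0xC6 0x8B 0x11 0x22

Derivation:
After byte 1 (0x1F): reg=0x02
After byte 2 (0x53): reg=0xB0
After byte 3 (0x2B): reg=0xC8
After byte 4 (0xEC): reg=0xFC
Register before byte 5: 0xFC
After XOR with byte 0x28: 0xD4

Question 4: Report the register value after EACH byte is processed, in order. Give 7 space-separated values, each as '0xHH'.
0x02 0xB0 0xC8 0xFC 0x22 0xD6 0xD4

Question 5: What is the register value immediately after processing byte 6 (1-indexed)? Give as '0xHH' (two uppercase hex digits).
After byte 1 (0x1F): reg=0x02
After byte 2 (0x53): reg=0xB0
After byte 3 (0x2B): reg=0xC8
After byte 4 (0xEC): reg=0xFC
After byte 5 (0x28): reg=0x22
After byte 6 (0x08): reg=0xD6

Answer: 0xD6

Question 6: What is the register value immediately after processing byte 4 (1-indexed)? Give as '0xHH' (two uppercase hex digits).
Answer: 0xFC

Derivation:
After byte 1 (0x1F): reg=0x02
After byte 2 (0x53): reg=0xB0
After byte 3 (0x2B): reg=0xC8
After byte 4 (0xEC): reg=0xFC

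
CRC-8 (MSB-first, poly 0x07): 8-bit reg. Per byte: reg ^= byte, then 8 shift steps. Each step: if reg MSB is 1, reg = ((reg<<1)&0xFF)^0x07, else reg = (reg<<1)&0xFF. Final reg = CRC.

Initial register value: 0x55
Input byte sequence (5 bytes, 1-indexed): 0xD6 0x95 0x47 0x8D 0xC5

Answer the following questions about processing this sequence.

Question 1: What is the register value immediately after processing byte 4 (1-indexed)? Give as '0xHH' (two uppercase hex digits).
Answer: 0xF8

Derivation:
After byte 1 (0xD6): reg=0x80
After byte 2 (0x95): reg=0x6B
After byte 3 (0x47): reg=0xC4
After byte 4 (0x8D): reg=0xF8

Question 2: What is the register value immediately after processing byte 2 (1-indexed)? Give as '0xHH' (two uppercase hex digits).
Answer: 0x6B

Derivation:
After byte 1 (0xD6): reg=0x80
After byte 2 (0x95): reg=0x6B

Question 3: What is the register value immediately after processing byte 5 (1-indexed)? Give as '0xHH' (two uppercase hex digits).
After byte 1 (0xD6): reg=0x80
After byte 2 (0x95): reg=0x6B
After byte 3 (0x47): reg=0xC4
After byte 4 (0x8D): reg=0xF8
After byte 5 (0xC5): reg=0xB3

Answer: 0xB3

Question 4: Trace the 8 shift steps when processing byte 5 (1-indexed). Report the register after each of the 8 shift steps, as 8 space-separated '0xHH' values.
Answer: 0x7A 0xF4 0xEF 0xD9 0xB5 0x6D 0xDA 0xB3

Derivation:
After byte 1 (0xD6): reg=0x80
After byte 2 (0x95): reg=0x6B
After byte 3 (0x47): reg=0xC4
After byte 4 (0x8D): reg=0xF8
Register before byte 5: 0xF8
After XOR with byte 0xC5: 0x3D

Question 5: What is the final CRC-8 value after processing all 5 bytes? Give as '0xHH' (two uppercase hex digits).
After byte 1 (0xD6): reg=0x80
After byte 2 (0x95): reg=0x6B
After byte 3 (0x47): reg=0xC4
After byte 4 (0x8D): reg=0xF8
After byte 5 (0xC5): reg=0xB3

Answer: 0xB3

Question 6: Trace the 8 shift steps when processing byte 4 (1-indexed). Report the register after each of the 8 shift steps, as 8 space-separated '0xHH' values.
Answer: 0x92 0x23 0x46 0x8C 0x1F 0x3E 0x7C 0xF8

Derivation:
After byte 1 (0xD6): reg=0x80
After byte 2 (0x95): reg=0x6B
After byte 3 (0x47): reg=0xC4
Register before byte 4: 0xC4
After XOR with byte 0x8D: 0x49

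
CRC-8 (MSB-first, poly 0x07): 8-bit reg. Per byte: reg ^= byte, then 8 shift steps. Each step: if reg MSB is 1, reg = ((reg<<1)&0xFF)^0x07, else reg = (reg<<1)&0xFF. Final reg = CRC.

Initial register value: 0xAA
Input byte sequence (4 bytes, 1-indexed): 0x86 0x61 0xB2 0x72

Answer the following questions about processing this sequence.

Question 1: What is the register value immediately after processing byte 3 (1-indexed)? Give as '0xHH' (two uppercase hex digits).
After byte 1 (0x86): reg=0xC4
After byte 2 (0x61): reg=0x72
After byte 3 (0xB2): reg=0x4E

Answer: 0x4E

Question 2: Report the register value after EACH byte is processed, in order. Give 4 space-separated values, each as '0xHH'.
0xC4 0x72 0x4E 0xB4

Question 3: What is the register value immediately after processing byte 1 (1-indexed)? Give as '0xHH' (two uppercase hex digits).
After byte 1 (0x86): reg=0xC4

Answer: 0xC4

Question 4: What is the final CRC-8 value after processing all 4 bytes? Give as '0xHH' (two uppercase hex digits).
Answer: 0xB4

Derivation:
After byte 1 (0x86): reg=0xC4
After byte 2 (0x61): reg=0x72
After byte 3 (0xB2): reg=0x4E
After byte 4 (0x72): reg=0xB4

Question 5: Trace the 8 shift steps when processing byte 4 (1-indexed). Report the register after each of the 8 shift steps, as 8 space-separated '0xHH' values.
Answer: 0x78 0xF0 0xE7 0xC9 0x95 0x2D 0x5A 0xB4

Derivation:
After byte 1 (0x86): reg=0xC4
After byte 2 (0x61): reg=0x72
After byte 3 (0xB2): reg=0x4E
Register before byte 4: 0x4E
After XOR with byte 0x72: 0x3C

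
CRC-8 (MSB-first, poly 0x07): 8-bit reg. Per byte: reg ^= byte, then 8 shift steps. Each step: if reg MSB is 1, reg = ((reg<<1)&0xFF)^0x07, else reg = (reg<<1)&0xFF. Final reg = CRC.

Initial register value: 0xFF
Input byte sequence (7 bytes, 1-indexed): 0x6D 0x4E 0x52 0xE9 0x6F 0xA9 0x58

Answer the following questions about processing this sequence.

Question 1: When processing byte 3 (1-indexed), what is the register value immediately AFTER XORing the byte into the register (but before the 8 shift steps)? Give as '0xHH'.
Answer: 0x74

Derivation:
Register before byte 3: 0x26
Byte 3: 0x52
0x26 XOR 0x52 = 0x74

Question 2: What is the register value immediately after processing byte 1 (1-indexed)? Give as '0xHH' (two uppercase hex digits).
After byte 1 (0x6D): reg=0xF7

Answer: 0xF7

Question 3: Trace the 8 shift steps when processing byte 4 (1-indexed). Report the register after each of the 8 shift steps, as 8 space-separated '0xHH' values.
Answer: 0x43 0x86 0x0B 0x16 0x2C 0x58 0xB0 0x67

Derivation:
After byte 1 (0x6D): reg=0xF7
After byte 2 (0x4E): reg=0x26
After byte 3 (0x52): reg=0x4B
Register before byte 4: 0x4B
After XOR with byte 0xE9: 0xA2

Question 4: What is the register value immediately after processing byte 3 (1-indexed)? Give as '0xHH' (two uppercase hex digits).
After byte 1 (0x6D): reg=0xF7
After byte 2 (0x4E): reg=0x26
After byte 3 (0x52): reg=0x4B

Answer: 0x4B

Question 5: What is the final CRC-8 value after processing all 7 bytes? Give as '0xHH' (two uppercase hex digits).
After byte 1 (0x6D): reg=0xF7
After byte 2 (0x4E): reg=0x26
After byte 3 (0x52): reg=0x4B
After byte 4 (0xE9): reg=0x67
After byte 5 (0x6F): reg=0x38
After byte 6 (0xA9): reg=0xFE
After byte 7 (0x58): reg=0x7B

Answer: 0x7B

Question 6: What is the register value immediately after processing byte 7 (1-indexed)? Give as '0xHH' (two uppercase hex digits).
After byte 1 (0x6D): reg=0xF7
After byte 2 (0x4E): reg=0x26
After byte 3 (0x52): reg=0x4B
After byte 4 (0xE9): reg=0x67
After byte 5 (0x6F): reg=0x38
After byte 6 (0xA9): reg=0xFE
After byte 7 (0x58): reg=0x7B

Answer: 0x7B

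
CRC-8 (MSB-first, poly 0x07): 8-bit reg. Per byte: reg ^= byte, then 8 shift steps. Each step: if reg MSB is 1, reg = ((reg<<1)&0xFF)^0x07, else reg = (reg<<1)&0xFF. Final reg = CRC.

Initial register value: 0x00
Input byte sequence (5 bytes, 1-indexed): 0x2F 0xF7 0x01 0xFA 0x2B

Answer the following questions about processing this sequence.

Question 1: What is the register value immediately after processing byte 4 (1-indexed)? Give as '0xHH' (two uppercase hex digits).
After byte 1 (0x2F): reg=0xCD
After byte 2 (0xF7): reg=0xA6
After byte 3 (0x01): reg=0x7C
After byte 4 (0xFA): reg=0x9B

Answer: 0x9B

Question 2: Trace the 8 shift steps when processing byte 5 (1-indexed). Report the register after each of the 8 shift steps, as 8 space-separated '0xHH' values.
Answer: 0x67 0xCE 0x9B 0x31 0x62 0xC4 0x8F 0x19

Derivation:
After byte 1 (0x2F): reg=0xCD
After byte 2 (0xF7): reg=0xA6
After byte 3 (0x01): reg=0x7C
After byte 4 (0xFA): reg=0x9B
Register before byte 5: 0x9B
After XOR with byte 0x2B: 0xB0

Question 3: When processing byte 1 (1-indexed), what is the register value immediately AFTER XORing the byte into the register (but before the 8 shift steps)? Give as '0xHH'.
Register before byte 1: 0x00
Byte 1: 0x2F
0x00 XOR 0x2F = 0x2F

Answer: 0x2F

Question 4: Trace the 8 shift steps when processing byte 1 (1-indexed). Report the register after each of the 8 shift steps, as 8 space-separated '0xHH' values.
Answer: 0x5E 0xBC 0x7F 0xFE 0xFB 0xF1 0xE5 0xCD

Derivation:
Register before byte 1: 0x00
After XOR with byte 0x2F: 0x2F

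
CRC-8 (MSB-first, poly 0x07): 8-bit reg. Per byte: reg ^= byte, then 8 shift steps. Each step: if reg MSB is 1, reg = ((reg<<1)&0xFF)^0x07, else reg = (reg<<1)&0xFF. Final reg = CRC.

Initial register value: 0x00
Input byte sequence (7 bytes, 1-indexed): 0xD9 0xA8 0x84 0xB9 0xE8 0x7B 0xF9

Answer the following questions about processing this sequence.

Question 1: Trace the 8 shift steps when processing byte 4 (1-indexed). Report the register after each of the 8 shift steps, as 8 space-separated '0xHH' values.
Answer: 0x15 0x2A 0x54 0xA8 0x57 0xAE 0x5B 0xB6

Derivation:
After byte 1 (0xD9): reg=0x01
After byte 2 (0xA8): reg=0x56
After byte 3 (0x84): reg=0x30
Register before byte 4: 0x30
After XOR with byte 0xB9: 0x89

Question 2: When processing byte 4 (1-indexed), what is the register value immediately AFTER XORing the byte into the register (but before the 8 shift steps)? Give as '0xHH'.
Register before byte 4: 0x30
Byte 4: 0xB9
0x30 XOR 0xB9 = 0x89

Answer: 0x89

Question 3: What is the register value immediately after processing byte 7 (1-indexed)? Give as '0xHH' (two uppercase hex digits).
Answer: 0xDC

Derivation:
After byte 1 (0xD9): reg=0x01
After byte 2 (0xA8): reg=0x56
After byte 3 (0x84): reg=0x30
After byte 4 (0xB9): reg=0xB6
After byte 5 (0xE8): reg=0x9D
After byte 6 (0x7B): reg=0xBC
After byte 7 (0xF9): reg=0xDC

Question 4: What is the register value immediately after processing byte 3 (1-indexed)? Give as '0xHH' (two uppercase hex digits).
Answer: 0x30

Derivation:
After byte 1 (0xD9): reg=0x01
After byte 2 (0xA8): reg=0x56
After byte 3 (0x84): reg=0x30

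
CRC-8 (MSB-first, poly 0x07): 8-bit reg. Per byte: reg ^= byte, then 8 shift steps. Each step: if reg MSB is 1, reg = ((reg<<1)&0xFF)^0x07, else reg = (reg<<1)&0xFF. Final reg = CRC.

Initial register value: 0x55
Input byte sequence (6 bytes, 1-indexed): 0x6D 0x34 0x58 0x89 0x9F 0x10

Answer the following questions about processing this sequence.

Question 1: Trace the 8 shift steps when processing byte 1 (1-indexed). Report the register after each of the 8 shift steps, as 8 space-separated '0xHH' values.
Answer: 0x70 0xE0 0xC7 0x89 0x15 0x2A 0x54 0xA8

Derivation:
Register before byte 1: 0x55
After XOR with byte 0x6D: 0x38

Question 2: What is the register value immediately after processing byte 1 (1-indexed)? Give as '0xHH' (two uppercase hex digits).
After byte 1 (0x6D): reg=0xA8

Answer: 0xA8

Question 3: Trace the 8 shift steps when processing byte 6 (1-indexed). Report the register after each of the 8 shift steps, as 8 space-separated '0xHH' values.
After byte 1 (0x6D): reg=0xA8
After byte 2 (0x34): reg=0xDD
After byte 3 (0x58): reg=0x92
After byte 4 (0x89): reg=0x41
After byte 5 (0x9F): reg=0x14
Register before byte 6: 0x14
After XOR with byte 0x10: 0x04

Answer: 0x08 0x10 0x20 0x40 0x80 0x07 0x0E 0x1C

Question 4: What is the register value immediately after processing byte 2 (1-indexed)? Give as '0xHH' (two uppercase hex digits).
After byte 1 (0x6D): reg=0xA8
After byte 2 (0x34): reg=0xDD

Answer: 0xDD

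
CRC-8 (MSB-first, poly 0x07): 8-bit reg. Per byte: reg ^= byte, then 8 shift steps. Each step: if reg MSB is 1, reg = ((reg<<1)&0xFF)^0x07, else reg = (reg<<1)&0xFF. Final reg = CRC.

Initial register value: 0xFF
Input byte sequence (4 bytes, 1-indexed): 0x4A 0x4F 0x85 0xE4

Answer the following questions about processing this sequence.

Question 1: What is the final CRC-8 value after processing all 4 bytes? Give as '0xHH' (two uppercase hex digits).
After byte 1 (0x4A): reg=0x02
After byte 2 (0x4F): reg=0xE4
After byte 3 (0x85): reg=0x20
After byte 4 (0xE4): reg=0x52

Answer: 0x52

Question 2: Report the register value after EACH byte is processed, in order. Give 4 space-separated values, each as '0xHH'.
0x02 0xE4 0x20 0x52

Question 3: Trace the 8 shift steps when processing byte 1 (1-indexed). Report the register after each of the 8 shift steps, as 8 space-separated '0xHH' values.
Answer: 0x6D 0xDA 0xB3 0x61 0xC2 0x83 0x01 0x02

Derivation:
Register before byte 1: 0xFF
After XOR with byte 0x4A: 0xB5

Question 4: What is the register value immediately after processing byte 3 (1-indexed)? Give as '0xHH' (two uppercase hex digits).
After byte 1 (0x4A): reg=0x02
After byte 2 (0x4F): reg=0xE4
After byte 3 (0x85): reg=0x20

Answer: 0x20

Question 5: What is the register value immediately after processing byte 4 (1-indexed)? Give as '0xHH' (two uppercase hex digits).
After byte 1 (0x4A): reg=0x02
After byte 2 (0x4F): reg=0xE4
After byte 3 (0x85): reg=0x20
After byte 4 (0xE4): reg=0x52

Answer: 0x52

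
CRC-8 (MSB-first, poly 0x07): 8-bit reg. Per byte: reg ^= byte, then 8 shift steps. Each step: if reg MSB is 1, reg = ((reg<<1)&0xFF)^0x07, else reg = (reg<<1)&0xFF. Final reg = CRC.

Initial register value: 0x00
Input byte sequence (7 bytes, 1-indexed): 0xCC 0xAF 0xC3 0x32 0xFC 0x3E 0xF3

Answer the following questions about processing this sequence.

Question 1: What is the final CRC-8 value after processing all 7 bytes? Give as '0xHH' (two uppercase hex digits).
After byte 1 (0xCC): reg=0x6A
After byte 2 (0xAF): reg=0x55
After byte 3 (0xC3): reg=0xEB
After byte 4 (0x32): reg=0x01
After byte 5 (0xFC): reg=0xFD
After byte 6 (0x3E): reg=0x47
After byte 7 (0xF3): reg=0x05

Answer: 0x05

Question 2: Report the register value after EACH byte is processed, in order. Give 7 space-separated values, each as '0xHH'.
0x6A 0x55 0xEB 0x01 0xFD 0x47 0x05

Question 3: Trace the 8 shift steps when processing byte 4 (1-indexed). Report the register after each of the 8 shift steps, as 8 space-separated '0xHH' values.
After byte 1 (0xCC): reg=0x6A
After byte 2 (0xAF): reg=0x55
After byte 3 (0xC3): reg=0xEB
Register before byte 4: 0xEB
After XOR with byte 0x32: 0xD9

Answer: 0xB5 0x6D 0xDA 0xB3 0x61 0xC2 0x83 0x01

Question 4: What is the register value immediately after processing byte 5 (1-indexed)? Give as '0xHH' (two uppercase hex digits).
Answer: 0xFD

Derivation:
After byte 1 (0xCC): reg=0x6A
After byte 2 (0xAF): reg=0x55
After byte 3 (0xC3): reg=0xEB
After byte 4 (0x32): reg=0x01
After byte 5 (0xFC): reg=0xFD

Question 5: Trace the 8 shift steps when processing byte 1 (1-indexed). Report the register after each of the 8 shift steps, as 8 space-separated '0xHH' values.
Answer: 0x9F 0x39 0x72 0xE4 0xCF 0x99 0x35 0x6A

Derivation:
Register before byte 1: 0x00
After XOR with byte 0xCC: 0xCC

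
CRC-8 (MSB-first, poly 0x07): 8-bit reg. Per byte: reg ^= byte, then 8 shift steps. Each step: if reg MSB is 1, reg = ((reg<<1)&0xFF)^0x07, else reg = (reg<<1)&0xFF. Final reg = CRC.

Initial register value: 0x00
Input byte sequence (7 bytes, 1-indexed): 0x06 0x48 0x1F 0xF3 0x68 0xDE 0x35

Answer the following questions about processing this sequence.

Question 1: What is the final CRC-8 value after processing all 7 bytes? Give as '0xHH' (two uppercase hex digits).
After byte 1 (0x06): reg=0x12
After byte 2 (0x48): reg=0x81
After byte 3 (0x1F): reg=0xD3
After byte 4 (0xF3): reg=0xE0
After byte 5 (0x68): reg=0xB1
After byte 6 (0xDE): reg=0x0A
After byte 7 (0x35): reg=0xBD

Answer: 0xBD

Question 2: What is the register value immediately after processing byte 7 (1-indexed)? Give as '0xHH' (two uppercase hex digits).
After byte 1 (0x06): reg=0x12
After byte 2 (0x48): reg=0x81
After byte 3 (0x1F): reg=0xD3
After byte 4 (0xF3): reg=0xE0
After byte 5 (0x68): reg=0xB1
After byte 6 (0xDE): reg=0x0A
After byte 7 (0x35): reg=0xBD

Answer: 0xBD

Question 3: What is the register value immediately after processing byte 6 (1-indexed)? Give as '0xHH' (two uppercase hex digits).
Answer: 0x0A

Derivation:
After byte 1 (0x06): reg=0x12
After byte 2 (0x48): reg=0x81
After byte 3 (0x1F): reg=0xD3
After byte 4 (0xF3): reg=0xE0
After byte 5 (0x68): reg=0xB1
After byte 6 (0xDE): reg=0x0A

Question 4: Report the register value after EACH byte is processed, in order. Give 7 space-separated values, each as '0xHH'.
0x12 0x81 0xD3 0xE0 0xB1 0x0A 0xBD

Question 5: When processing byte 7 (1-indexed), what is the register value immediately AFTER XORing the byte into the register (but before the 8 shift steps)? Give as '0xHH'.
Register before byte 7: 0x0A
Byte 7: 0x35
0x0A XOR 0x35 = 0x3F

Answer: 0x3F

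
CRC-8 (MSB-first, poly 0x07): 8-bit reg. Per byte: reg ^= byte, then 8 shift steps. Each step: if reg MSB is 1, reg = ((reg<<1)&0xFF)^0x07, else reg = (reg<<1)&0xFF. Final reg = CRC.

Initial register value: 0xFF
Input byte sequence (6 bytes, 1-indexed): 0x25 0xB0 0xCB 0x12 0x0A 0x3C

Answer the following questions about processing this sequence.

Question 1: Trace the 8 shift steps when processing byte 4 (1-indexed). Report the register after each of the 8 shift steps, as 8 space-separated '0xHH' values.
Answer: 0x13 0x26 0x4C 0x98 0x37 0x6E 0xDC 0xBF

Derivation:
After byte 1 (0x25): reg=0x08
After byte 2 (0xB0): reg=0x21
After byte 3 (0xCB): reg=0x98
Register before byte 4: 0x98
After XOR with byte 0x12: 0x8A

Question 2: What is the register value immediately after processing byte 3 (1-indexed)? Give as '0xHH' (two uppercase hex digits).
Answer: 0x98

Derivation:
After byte 1 (0x25): reg=0x08
After byte 2 (0xB0): reg=0x21
After byte 3 (0xCB): reg=0x98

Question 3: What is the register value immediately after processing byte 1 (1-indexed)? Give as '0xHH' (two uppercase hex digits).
Answer: 0x08

Derivation:
After byte 1 (0x25): reg=0x08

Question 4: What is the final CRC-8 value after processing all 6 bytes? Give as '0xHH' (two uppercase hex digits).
Answer: 0xBA

Derivation:
After byte 1 (0x25): reg=0x08
After byte 2 (0xB0): reg=0x21
After byte 3 (0xCB): reg=0x98
After byte 4 (0x12): reg=0xBF
After byte 5 (0x0A): reg=0x02
After byte 6 (0x3C): reg=0xBA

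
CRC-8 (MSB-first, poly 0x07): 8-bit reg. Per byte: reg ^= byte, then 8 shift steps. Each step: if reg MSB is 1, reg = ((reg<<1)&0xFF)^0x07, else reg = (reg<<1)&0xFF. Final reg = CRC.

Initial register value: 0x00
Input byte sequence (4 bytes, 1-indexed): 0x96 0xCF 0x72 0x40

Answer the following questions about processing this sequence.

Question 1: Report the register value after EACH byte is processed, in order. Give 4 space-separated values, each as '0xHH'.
0xEB 0xFC 0xA3 0xA7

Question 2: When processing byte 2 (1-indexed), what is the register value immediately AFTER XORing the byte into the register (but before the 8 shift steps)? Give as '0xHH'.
Register before byte 2: 0xEB
Byte 2: 0xCF
0xEB XOR 0xCF = 0x24

Answer: 0x24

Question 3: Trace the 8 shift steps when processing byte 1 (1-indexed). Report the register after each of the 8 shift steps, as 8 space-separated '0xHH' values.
Register before byte 1: 0x00
After XOR with byte 0x96: 0x96

Answer: 0x2B 0x56 0xAC 0x5F 0xBE 0x7B 0xF6 0xEB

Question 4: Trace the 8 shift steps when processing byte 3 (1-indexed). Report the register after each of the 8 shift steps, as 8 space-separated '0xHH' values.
Answer: 0x1B 0x36 0x6C 0xD8 0xB7 0x69 0xD2 0xA3

Derivation:
After byte 1 (0x96): reg=0xEB
After byte 2 (0xCF): reg=0xFC
Register before byte 3: 0xFC
After XOR with byte 0x72: 0x8E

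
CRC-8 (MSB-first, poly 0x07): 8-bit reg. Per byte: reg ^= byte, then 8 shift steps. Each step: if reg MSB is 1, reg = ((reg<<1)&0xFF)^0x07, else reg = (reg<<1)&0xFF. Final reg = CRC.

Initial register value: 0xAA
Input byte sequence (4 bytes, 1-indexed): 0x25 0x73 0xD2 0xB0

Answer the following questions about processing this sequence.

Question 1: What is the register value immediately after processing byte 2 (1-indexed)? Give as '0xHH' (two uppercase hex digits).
After byte 1 (0x25): reg=0xA4
After byte 2 (0x73): reg=0x2B

Answer: 0x2B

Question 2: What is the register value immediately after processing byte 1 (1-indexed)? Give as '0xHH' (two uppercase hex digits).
Answer: 0xA4

Derivation:
After byte 1 (0x25): reg=0xA4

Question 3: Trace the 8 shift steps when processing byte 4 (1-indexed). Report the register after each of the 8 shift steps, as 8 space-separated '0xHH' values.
After byte 1 (0x25): reg=0xA4
After byte 2 (0x73): reg=0x2B
After byte 3 (0xD2): reg=0xE1
Register before byte 4: 0xE1
After XOR with byte 0xB0: 0x51

Answer: 0xA2 0x43 0x86 0x0B 0x16 0x2C 0x58 0xB0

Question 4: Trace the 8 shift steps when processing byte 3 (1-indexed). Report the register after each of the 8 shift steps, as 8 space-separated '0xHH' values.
Answer: 0xF5 0xED 0xDD 0xBD 0x7D 0xFA 0xF3 0xE1

Derivation:
After byte 1 (0x25): reg=0xA4
After byte 2 (0x73): reg=0x2B
Register before byte 3: 0x2B
After XOR with byte 0xD2: 0xF9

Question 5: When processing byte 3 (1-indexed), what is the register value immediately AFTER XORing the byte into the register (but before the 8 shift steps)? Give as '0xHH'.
Register before byte 3: 0x2B
Byte 3: 0xD2
0x2B XOR 0xD2 = 0xF9

Answer: 0xF9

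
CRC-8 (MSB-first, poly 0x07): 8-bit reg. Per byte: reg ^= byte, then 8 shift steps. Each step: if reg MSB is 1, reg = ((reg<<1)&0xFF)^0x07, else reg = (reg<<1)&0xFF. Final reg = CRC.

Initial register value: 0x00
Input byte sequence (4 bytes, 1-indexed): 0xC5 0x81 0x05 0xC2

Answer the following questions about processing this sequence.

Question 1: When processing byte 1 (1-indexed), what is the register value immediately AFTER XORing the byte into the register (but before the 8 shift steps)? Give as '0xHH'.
Register before byte 1: 0x00
Byte 1: 0xC5
0x00 XOR 0xC5 = 0xC5

Answer: 0xC5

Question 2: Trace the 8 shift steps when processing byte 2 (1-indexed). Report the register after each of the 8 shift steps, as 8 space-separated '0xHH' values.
Answer: 0xAF 0x59 0xB2 0x63 0xC6 0x8B 0x11 0x22

Derivation:
After byte 1 (0xC5): reg=0x55
Register before byte 2: 0x55
After XOR with byte 0x81: 0xD4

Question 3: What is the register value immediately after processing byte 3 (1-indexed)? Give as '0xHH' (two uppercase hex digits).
After byte 1 (0xC5): reg=0x55
After byte 2 (0x81): reg=0x22
After byte 3 (0x05): reg=0xF5

Answer: 0xF5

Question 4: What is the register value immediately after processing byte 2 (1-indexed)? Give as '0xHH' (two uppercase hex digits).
Answer: 0x22

Derivation:
After byte 1 (0xC5): reg=0x55
After byte 2 (0x81): reg=0x22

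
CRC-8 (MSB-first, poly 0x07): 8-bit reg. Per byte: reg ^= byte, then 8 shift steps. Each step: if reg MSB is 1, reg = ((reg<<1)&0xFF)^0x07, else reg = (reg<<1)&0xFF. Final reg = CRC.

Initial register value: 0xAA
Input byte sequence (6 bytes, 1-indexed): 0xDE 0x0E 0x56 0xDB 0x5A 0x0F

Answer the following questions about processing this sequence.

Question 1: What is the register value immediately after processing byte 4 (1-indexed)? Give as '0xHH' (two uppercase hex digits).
Answer: 0x3B

Derivation:
After byte 1 (0xDE): reg=0x4B
After byte 2 (0x0E): reg=0xDC
After byte 3 (0x56): reg=0xBF
After byte 4 (0xDB): reg=0x3B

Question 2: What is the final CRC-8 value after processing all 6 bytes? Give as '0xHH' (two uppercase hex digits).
After byte 1 (0xDE): reg=0x4B
After byte 2 (0x0E): reg=0xDC
After byte 3 (0x56): reg=0xBF
After byte 4 (0xDB): reg=0x3B
After byte 5 (0x5A): reg=0x20
After byte 6 (0x0F): reg=0xCD

Answer: 0xCD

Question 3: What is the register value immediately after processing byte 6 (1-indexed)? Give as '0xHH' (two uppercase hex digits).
After byte 1 (0xDE): reg=0x4B
After byte 2 (0x0E): reg=0xDC
After byte 3 (0x56): reg=0xBF
After byte 4 (0xDB): reg=0x3B
After byte 5 (0x5A): reg=0x20
After byte 6 (0x0F): reg=0xCD

Answer: 0xCD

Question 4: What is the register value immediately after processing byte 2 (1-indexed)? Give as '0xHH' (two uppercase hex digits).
After byte 1 (0xDE): reg=0x4B
After byte 2 (0x0E): reg=0xDC

Answer: 0xDC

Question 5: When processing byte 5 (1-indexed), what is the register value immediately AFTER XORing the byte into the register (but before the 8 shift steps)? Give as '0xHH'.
Answer: 0x61

Derivation:
Register before byte 5: 0x3B
Byte 5: 0x5A
0x3B XOR 0x5A = 0x61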